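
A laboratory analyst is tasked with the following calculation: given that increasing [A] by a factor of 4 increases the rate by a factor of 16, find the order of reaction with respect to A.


rate ∝ [A]^n
4^n = 16 → n = 2
Order in A: 2

2


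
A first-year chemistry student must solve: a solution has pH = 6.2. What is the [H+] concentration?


[H+] = 10^(-pH) = 10^(-6.2)
= 6.31×10^-7 M

6.31×10^-7 M


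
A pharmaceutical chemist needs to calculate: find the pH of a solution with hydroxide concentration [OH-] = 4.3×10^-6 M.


pOH = -log10([OH-]) = -log10(4.3×10^-6)
= 6 - log10(4.3) = 5.37
pH = 14 - pOH = 14 - 5.37 = 8.63

8.63


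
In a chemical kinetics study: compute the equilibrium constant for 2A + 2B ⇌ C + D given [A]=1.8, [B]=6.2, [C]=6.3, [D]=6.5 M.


Kc = [C][D]/([A]^2[B]^2)
= (6.3^1 × 6.5^1)/(1.8^2 × 6.2^2)
= 40.95/124.5456
= 0.3288

0.3288


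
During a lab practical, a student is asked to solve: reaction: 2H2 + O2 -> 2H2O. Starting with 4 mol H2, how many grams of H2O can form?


Mole ratio H2O:H2 = 2:2
n(H2O) = 4 × 2/2 = 4.000 mol
mass = 4.000 × 18.02 = 72.08 g

72.08 g


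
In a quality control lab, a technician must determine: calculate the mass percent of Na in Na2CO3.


M(Na2CO3) = 2×22.99 + 1×12.01 + 3×16.0 = 105.99 g/mol
Mass of Na = 2 × 22.99 = 45.98 g/mol
% Na = 45.98/105.99 × 100 = 43.38%

43.38%


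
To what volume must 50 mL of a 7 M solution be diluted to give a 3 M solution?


C1V1 = C2V2
7 × 50 = 3 × V2
V2 = 350/3 = 116.67 mL

116.67 mL


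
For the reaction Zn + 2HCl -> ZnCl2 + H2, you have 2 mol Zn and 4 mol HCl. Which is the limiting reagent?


Mole ratio available / coefficient:
  Zn: 2/1 = 2.000
  HCl: 4/2 = 2.000
Smaller ratio is limiting.

neither (stoichiometric); Zn and HCl are fully consumed


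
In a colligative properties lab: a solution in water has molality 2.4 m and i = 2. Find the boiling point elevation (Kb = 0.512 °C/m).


ΔTb = Kb × m × i
= 0.512 × 2.4 × 2
= 2.4576 °C

2.4576 °C


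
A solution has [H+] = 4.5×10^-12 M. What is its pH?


pH = -log10([H+]) = -log10(4.5×10^-12)
= 12 - log10(4.5)
= 12 - 0.65
= 11.35

11.35


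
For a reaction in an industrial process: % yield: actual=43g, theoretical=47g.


% yield = actual/theoretical × 100
= 43/47 × 100
= 91.49%

91.49%


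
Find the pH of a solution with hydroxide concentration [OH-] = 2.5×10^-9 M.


pOH = -log10([OH-]) = -log10(2.5×10^-9)
= 9 - log10(2.5) = 8.6
pH = 14 - pOH = 14 - 8.6 = 5.4

5.4


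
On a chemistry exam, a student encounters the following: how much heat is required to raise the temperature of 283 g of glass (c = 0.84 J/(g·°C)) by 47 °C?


q = mcΔT = 283 × 0.84 × 47
= 11172.84 J

11172.84 J


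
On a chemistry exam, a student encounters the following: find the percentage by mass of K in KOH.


M(KOH) = 1×39.1 + 1×16.0 + 1×1.008 = 56.108 g/mol
Mass of K = 1 × 39.1 = 39.10 g/mol
% K = 39.10/56.108 × 100 = 69.69%

69.69%


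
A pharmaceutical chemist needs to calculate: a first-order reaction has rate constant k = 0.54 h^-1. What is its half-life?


t½ = ln2/k = 0.693147/(0.54 h^-1)
= 1.284 h

1.284 h


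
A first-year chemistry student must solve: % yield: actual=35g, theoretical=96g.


% yield = actual/theoretical × 100
= 35/96 × 100
= 36.46%

36.46%


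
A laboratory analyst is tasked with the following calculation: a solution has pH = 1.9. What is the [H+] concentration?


[H+] = 10^(-pH) = 10^(-1.9)
= 1.26×10^-2 M

1.26×10^-2 M


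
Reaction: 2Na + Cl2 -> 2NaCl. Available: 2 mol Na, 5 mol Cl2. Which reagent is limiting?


Mole ratio available / coefficient:
  Na: 2/2 = 1.000
  Cl2: 5/1 = 5.000
Smaller ratio is limiting.

Na


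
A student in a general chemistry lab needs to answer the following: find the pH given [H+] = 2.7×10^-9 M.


pH = -log10([H+]) = -log10(2.7×10^-9)
= 9 - log10(2.7)
= 9 - 0.43
= 8.57

8.57


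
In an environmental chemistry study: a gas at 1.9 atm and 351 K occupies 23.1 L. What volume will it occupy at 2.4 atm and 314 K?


P1V1/T1 = P2V2/T2
V2 = P1V1T2/(T1P2)
= 1.9×23.1×314/(351×2.4)
= 16.36 L

16.36 L


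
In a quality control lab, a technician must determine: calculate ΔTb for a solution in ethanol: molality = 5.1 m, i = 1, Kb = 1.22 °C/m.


ΔTb = Kb × m × i
= 1.22 × 5.1 × 1
= 6.222 °C

6.222 °C


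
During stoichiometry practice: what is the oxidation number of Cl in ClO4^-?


x + 4(-2) = -1, so x = +7
Oxidation number: +7

+7


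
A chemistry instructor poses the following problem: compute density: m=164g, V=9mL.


ρ = mass/volume
= 164/9
= 18.222 g/mL

18.222 g/mL


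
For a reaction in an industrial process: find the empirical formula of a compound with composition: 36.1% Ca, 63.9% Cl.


Assume 100 g sample. Moles of each element:
  Ca: 36.1/40.08 = 0.901 mol
  Cl: 63.9/35.45 = 1.803 mol
Divide by smallest (0.901):
  Ca: 0.901/0.901 = 1.0
  Cl: 1.803/0.901 = 2.0
Empirical formula: CaCl2

CaCl2


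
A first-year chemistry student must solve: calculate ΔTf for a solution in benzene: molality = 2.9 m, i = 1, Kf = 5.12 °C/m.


ΔTf = Kf × m × i
= 5.12 × 2.9 × 1
= 14.848 °C

14.848 °C


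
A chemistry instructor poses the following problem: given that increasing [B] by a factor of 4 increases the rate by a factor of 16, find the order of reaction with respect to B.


rate ∝ [B]^n
4^n = 16 → n = 2
Order in B: 2

2


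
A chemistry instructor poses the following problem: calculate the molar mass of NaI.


M(NaI) = 1×22.99 + 1×126.9
= 22.99 + 126.9
= 149.89 g/mol

149.89 g/mol


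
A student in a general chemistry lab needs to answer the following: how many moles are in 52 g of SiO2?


M(SiO2) = 60.09 g/mol
n = mass/M = 52/60.09 = 0.8654 mol

0.8654 mol


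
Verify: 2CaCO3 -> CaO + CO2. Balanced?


Equation: 2CaCO3 -> CaO + CO2
Check atoms: C: 2≠1, Ca: 2≠1, O: 6≠3
Not balanced

No, not balanced


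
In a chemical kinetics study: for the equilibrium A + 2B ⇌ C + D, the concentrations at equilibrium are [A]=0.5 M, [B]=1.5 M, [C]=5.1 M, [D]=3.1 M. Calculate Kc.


Kc = [C][D]/([A][B]^2)
= (5.1^1 × 3.1^1)/(0.5^1 × 1.5^2)
= 15.81/1.125
= 14.05

14.05


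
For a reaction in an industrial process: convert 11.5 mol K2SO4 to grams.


M(K2SO4) = 174.27 g/mol
mass = n × M = 11.5 × 174.27 = 2004.11 g

2004.11 g


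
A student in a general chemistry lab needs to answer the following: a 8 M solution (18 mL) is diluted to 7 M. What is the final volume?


C1V1 = C2V2
8 × 18 = 7 × V2
V2 = 144/7 = 20.57 mL

20.57 mL


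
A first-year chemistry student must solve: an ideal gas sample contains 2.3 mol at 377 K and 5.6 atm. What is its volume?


PV = nRT  (R = 0.08206 L·atm/(mol·K))
V = nRT/P = 2.3×0.08206×377/5.6
= 12.706 L

12.706 L


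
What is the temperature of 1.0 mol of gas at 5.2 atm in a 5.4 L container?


PV = nRT  (R = 0.08206 L·atm/(mol·K))
T = PV/(nR) = 5.2×5.4/(1.0×0.08206)
= 28.08/0.082060
= 342.19 K

342.19 K


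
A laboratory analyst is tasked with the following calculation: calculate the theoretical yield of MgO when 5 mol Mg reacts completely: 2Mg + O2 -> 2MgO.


Mole ratio MgO:Mg = 2:2
n(MgO) = 5 × 2/2 = 5.000 mol
mass = 5.000 × 40.31 = 201.55 g

201.55 g


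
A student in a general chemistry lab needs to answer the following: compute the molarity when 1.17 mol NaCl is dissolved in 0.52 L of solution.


M = n/V = 1.17/0.52 = 2.250 mol/L

2.250 M


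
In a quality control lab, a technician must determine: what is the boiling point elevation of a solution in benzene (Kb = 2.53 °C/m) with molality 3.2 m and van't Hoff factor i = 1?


ΔTb = Kb × m × i
= 2.53 × 3.2 × 1
= 8.096 °C

8.096 °C


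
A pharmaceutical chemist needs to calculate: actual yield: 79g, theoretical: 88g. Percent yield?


% yield = actual/theoretical × 100
= 79/88 × 100
= 89.77%

89.77%


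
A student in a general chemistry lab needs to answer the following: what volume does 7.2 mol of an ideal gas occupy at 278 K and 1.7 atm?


PV = nRT  (R = 0.08206 L·atm/(mol·K))
V = nRT/P = 7.2×0.08206×278/1.7
= 96.618 L

96.618 L


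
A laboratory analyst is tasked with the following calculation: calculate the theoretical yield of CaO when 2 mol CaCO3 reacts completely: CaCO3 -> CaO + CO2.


Mole ratio CaO:CaCO3 = 1:1
n(CaO) = 2 × 1/1 = 2.000 mol
mass = 2.000 × 56.08 = 112.16 g

112.16 g


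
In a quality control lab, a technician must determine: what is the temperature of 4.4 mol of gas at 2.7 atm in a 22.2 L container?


PV = nRT  (R = 0.08206 L·atm/(mol·K))
T = PV/(nR) = 2.7×22.2/(4.4×0.08206)
= 59.94/0.361064
= 166.01 K

166.01 K


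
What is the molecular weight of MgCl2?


M(MgCl2) = 1×24.31 + 2×35.45
= 24.31 + 70.9
= 95.21 g/mol

95.21 g/mol


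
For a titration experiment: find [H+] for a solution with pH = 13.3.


[H+] = 10^(-pH) = 10^(-13.3)
= 5.01×10^-14 M

5.01×10^-14 M


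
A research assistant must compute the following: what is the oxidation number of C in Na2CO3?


2(+1) + x + 3(-2) = 0, so x = +4
Oxidation number: +4

+4


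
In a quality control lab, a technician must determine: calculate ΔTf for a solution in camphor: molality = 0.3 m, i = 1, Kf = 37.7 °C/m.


ΔTf = Kf × m × i
= 37.7 × 0.3 × 1
= 11.31 °C

11.31 °C


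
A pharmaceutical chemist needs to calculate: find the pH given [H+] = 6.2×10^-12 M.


pH = -log10([H+]) = -log10(6.2×10^-12)
= 12 - log10(6.2)
= 12 - 0.79
= 11.21

11.21


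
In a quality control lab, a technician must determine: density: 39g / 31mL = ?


ρ = mass/volume
= 39/31
= 1.258 g/mL

1.258 g/mL


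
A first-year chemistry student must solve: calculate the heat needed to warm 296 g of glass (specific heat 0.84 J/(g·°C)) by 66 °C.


q = mcΔT = 296 × 0.84 × 66
= 16410.24 J

16410.24 J


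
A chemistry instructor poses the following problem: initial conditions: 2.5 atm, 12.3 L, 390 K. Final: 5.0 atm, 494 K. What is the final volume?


P1V1/T1 = P2V2/T2
V2 = P1V1T2/(T1P2)
= 2.5×12.3×494/(390×5.0)
= 7.79 L

7.79 L


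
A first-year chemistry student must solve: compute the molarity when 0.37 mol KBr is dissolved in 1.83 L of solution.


M = n/V = 0.37/1.83 = 0.202 mol/L

0.202 M


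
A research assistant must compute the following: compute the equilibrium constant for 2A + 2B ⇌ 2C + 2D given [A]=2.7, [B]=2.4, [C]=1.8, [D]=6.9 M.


Kc = [C]^2[D]^2/([A]^2[B]^2)
= (1.8^2 × 6.9^2)/(2.7^2 × 2.4^2)
= 154.2564/41.9904
= 3.674

3.674


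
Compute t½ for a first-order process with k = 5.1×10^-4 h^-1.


t½ = ln2/k = 0.693147/(5.1×10^-4 h^-1)
= 1359 h

1359 h


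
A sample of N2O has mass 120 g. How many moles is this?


M(N2O) = 44.02 g/mol
n = mass/M = 120/44.02 = 2.726 mol

2.726 mol


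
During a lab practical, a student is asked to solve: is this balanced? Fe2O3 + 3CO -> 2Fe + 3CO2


Equation: Fe2O3 + 3CO -> 2Fe + 3CO2
Check atoms: C: 3=3, Fe: 2=2, O: 6=6
Balanced

Yes, balanced


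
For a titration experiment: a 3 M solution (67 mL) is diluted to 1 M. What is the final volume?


C1V1 = C2V2
3 × 67 = 1 × V2
V2 = 201/1 = 201.0 mL

201.0 mL


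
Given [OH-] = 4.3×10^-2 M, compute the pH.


pOH = -log10([OH-]) = -log10(4.3×10^-2)
= 2 - log10(4.3) = 1.37
pH = 14 - pOH = 14 - 1.37 = 12.63

12.63


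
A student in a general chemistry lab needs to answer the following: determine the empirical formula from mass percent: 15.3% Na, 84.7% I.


Assume 100 g sample. Moles of each element:
  Na: 15.3/22.99 = 0.666 mol
  I: 84.7/126.9 = 0.667 mol
Divide by smallest (0.666):
  Na: 0.666/0.666 = 1.0
  I: 0.667/0.666 = 1.0
Empirical formula: NaI

NaI


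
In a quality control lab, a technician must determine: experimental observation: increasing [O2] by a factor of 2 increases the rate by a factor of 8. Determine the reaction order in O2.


rate ∝ [O2]^n
2^n = 8 → n = 3
Order in O2: 3

3


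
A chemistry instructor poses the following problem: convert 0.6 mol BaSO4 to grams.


M(BaSO4) = 233.4 g/mol
mass = n × M = 0.6 × 233.4 = 140.04 g

140.04 g


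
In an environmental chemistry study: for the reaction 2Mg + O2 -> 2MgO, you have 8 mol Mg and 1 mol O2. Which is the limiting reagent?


Mole ratio available / coefficient:
  Mg: 8/2 = 4.000
  O2: 1/1 = 1.000
Smaller ratio is limiting.

O2


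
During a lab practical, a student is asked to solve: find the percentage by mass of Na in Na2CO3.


M(Na2CO3) = 2×22.99 + 1×12.01 + 3×16.0 = 105.99 g/mol
Mass of Na = 2 × 22.99 = 45.98 g/mol
% Na = 45.98/105.99 × 100 = 43.38%

43.38%


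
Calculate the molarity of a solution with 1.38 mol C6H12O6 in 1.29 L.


M = n/V = 1.38/1.29 = 1.070 mol/L

1.070 M


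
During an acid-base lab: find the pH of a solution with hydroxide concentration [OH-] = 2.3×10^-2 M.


pOH = -log10([OH-]) = -log10(2.3×10^-2)
= 2 - log10(2.3) = 1.64
pH = 14 - pOH = 14 - 1.64 = 12.36

12.36


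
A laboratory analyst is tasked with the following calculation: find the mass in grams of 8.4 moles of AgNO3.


M(AgNO3) = 169.88 g/mol
mass = n × M = 8.4 × 169.88 = 1426.99 g

1426.99 g


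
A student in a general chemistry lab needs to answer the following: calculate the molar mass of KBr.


M(KBr) = 1×39.1 + 1×79.9
= 39.1 + 79.9
= 119.0 g/mol

119.0 g/mol


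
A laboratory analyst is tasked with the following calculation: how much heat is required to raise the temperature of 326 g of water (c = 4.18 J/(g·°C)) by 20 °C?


q = mcΔT = 326 × 4.18 × 20
= 27253.60 J

27253.60 J


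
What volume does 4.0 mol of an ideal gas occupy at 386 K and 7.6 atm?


PV = nRT  (R = 0.08206 L·atm/(mol·K))
V = nRT/P = 4.0×0.08206×386/7.6
= 16.671 L

16.671 L


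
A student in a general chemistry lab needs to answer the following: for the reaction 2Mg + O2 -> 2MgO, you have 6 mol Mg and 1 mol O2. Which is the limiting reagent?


Mole ratio available / coefficient:
  Mg: 6/2 = 3.000
  O2: 1/1 = 1.000
Smaller ratio is limiting.

O2


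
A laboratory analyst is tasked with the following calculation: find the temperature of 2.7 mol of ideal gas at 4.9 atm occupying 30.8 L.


PV = nRT  (R = 0.08206 L·atm/(mol·K))
T = PV/(nR) = 4.9×30.8/(2.7×0.08206)
= 150.92/0.221562
= 681.16 K

681.16 K


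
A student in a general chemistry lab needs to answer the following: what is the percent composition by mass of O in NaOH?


M(NaOH) = 1×22.99 + 1×16.0 + 1×1.008 = 39.998 g/mol
Mass of O = 1 × 16.0 = 16.00 g/mol
% O = 16.00/39.998 × 100 = 40.00%

40.00%


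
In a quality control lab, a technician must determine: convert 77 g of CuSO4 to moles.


M(CuSO4) = 159.62 g/mol
n = mass/M = 77/159.62 = 0.4824 mol

0.4824 mol


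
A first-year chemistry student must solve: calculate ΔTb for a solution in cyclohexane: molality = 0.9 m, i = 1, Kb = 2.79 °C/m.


ΔTb = Kb × m × i
= 2.79 × 0.9 × 1
= 2.511 °C

2.511 °C


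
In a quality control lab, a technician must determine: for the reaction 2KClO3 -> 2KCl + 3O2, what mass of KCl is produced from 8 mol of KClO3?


Mole ratio KCl:KClO3 = 2:2
n(KCl) = 8 × 2/2 = 8.000 mol
mass = 8.000 × 74.55 = 596.4 g

596.4 g


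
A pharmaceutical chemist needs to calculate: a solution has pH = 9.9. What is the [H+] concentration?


[H+] = 10^(-pH) = 10^(-9.9)
= 1.26×10^-10 M

1.26×10^-10 M


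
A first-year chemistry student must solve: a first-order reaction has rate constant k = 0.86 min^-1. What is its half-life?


t½ = ln2/k = 0.693147/(0.86 min^-1)
= 0.8060 min

0.8060 min


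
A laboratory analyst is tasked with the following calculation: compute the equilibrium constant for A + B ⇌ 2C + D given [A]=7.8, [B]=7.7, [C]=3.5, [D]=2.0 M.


Kc = [C]^2[D]/([A][B])
= (3.5^2 × 2.0^1)/(7.8^1 × 7.7^1)
= 24.5/60.06
= 0.4079

0.4079


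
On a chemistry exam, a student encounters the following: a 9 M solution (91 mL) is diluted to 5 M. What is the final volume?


C1V1 = C2V2
9 × 91 = 5 × V2
V2 = 819/5 = 163.8 mL

163.8 mL


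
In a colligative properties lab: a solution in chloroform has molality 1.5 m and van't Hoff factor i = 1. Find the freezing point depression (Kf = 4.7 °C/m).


ΔTf = Kf × m × i
= 4.7 × 1.5 × 1
= 7.05 °C

7.05 °C


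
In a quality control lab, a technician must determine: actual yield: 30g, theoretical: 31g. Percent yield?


% yield = actual/theoretical × 100
= 30/31 × 100
= 96.77%

96.77%


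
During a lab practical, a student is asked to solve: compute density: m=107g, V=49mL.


ρ = mass/volume
= 107/49
= 2.184 g/mL

2.184 g/mL


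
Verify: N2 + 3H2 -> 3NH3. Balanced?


Equation: N2 + 3H2 -> 3NH3
Check atoms: H: 6≠9, N: 2≠3
Not balanced

No, not balanced


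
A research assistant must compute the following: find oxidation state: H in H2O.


H is +1 with nonmetals
Oxidation number: +1

+1


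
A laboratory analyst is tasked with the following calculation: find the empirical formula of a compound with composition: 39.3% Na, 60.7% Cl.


Assume 100 g sample. Moles of each element:
  Na: 39.3/22.99 = 1.709 mol
  Cl: 60.7/35.45 = 1.712 mol
Divide by smallest (1.709):
  Na: 1.709/1.709 = 1.0
  Cl: 1.712/1.709 = 1.0
Empirical formula: NaCl

NaCl


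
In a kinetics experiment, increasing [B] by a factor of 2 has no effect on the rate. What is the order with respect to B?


rate ∝ [B]^n
rate ∝ [B]^0
Order in B: 0

0


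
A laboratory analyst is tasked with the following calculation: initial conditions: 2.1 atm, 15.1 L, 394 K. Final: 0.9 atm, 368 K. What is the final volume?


P1V1/T1 = P2V2/T2
V2 = P1V1T2/(T1P2)
= 2.1×15.1×368/(394×0.9)
= 32.908 L

32.908 L


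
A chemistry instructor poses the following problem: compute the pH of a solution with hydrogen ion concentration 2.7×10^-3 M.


pH = -log10([H+]) = -log10(2.7×10^-3)
= 3 - log10(2.7)
= 3 - 0.43
= 2.57

2.57


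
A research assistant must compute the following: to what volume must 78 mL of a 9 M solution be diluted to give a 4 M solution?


C1V1 = C2V2
9 × 78 = 4 × V2
V2 = 702/4 = 175.5 mL

175.5 mL


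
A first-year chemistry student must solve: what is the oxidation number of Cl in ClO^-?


x + (-2) = -1, so x = +1
Oxidation number: +1

+1


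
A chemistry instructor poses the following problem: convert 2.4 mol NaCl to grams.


M(NaCl) = 58.44 g/mol
mass = n × M = 2.4 × 58.44 = 140.26 g

140.26 g


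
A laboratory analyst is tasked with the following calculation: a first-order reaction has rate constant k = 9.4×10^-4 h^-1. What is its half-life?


t½ = ln2/k = 0.693147/(9.4×10^-4 h^-1)
= 737.4 h

737.4 h


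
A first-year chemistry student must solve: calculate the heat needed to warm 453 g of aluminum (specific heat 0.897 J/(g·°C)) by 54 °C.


q = mcΔT = 453 × 0.897 × 54
= 21942.41 J

21942.41 J


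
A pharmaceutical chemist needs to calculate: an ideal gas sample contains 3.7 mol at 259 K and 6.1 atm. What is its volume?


PV = nRT  (R = 0.08206 L·atm/(mol·K))
V = nRT/P = 3.7×0.08206×259/6.1
= 12.891 L

12.891 L


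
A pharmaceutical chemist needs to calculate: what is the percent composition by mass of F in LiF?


M(LiF) = 1×6.94 + 1×19.0 = 25.94 g/mol
Mass of F = 1 × 19.0 = 19.00 g/mol
% F = 19.00/25.94 × 100 = 73.25%

73.25%


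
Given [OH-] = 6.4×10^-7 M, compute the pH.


pOH = -log10([OH-]) = -log10(6.4×10^-7)
= 7 - log10(6.4) = 6.19
pH = 14 - pOH = 14 - 6.19 = 7.81

7.81


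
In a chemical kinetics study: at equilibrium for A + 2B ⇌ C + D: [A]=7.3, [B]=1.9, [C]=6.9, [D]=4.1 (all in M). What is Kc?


Kc = [C][D]/([A][B]^2)
= (6.9^1 × 4.1^1)/(7.3^1 × 1.9^2)
= 28.29/26.353
= 1.074

1.074


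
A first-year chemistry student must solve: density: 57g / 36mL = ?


ρ = mass/volume
= 57/36
= 1.583 g/mL

1.583 g/mL


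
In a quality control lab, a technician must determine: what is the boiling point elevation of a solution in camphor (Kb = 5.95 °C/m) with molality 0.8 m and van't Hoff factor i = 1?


ΔTb = Kb × m × i
= 5.95 × 0.8 × 1
= 4.76 °C

4.76 °C


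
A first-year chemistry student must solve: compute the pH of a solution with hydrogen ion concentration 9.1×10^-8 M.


pH = -log10([H+]) = -log10(9.1×10^-8)
= 8 - log10(9.1)
= 8 - 0.96
= 7.04

7.04


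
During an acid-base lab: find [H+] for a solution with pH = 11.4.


[H+] = 10^(-pH) = 10^(-11.4)
= 3.98×10^-12 M

3.98×10^-12 M


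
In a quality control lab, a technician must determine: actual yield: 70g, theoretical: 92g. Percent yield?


% yield = actual/theoretical × 100
= 70/92 × 100
= 76.09%

76.09%


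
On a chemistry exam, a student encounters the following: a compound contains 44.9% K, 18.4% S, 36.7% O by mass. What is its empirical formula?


Assume 100 g sample. Moles of each element:
  K: 44.9/39.1 = 1.148 mol
  S: 18.4/32.07 = 0.574 mol
  O: 36.7/16.0 = 2.294 mol
Divide by smallest (0.574):
  K: 1.148/0.574 = 2.0
  S: 0.574/0.574 = 1.0
  O: 2.294/0.574 = 4.0
Empirical formula: K2SO4

K2SO4


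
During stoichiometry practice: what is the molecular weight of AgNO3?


M(AgNO3) = 1×107.87 + 1×14.01 + 3×16.0
= 107.87 + 14.01 + 48.0
= 169.88 g/mol

169.88 g/mol


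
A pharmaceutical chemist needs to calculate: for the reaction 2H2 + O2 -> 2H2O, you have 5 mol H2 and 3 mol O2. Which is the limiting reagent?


Mole ratio available / coefficient:
  H2: 5/2 = 2.500
  O2: 3/1 = 3.000
Smaller ratio is limiting.

H2


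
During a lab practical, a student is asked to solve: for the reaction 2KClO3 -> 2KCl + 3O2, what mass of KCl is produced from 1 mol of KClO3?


Mole ratio KCl:KClO3 = 2:2
n(KCl) = 1 × 2/2 = 1.000 mol
mass = 1.000 × 74.55 = 74.55 g

74.55 g


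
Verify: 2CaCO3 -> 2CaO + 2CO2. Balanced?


Equation: 2CaCO3 -> 2CaO + 2CO2
Check atoms: C: 2=2, Ca: 2=2, O: 6=6
Balanced

Yes, balanced


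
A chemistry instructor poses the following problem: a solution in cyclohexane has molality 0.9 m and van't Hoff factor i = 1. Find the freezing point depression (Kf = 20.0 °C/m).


ΔTf = Kf × m × i
= 20.0 × 0.9 × 1
= 18.0 °C

18.0 °C


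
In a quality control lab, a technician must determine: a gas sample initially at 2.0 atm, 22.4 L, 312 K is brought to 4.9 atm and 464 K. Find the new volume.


P1V1/T1 = P2V2/T2
V2 = P1V1T2/(T1P2)
= 2.0×22.4×464/(312×4.9)
= 13.597 L

13.597 L


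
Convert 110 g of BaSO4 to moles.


M(BaSO4) = 233.4 g/mol
n = mass/M = 110/233.4 = 0.4713 mol

0.4713 mol


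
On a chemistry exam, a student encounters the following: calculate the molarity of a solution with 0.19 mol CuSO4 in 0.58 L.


M = n/V = 0.19/0.58 = 0.328 mol/L

0.328 M


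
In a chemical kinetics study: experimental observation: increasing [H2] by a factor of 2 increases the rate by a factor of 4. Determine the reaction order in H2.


rate ∝ [H2]^n
2^n = 4 → n = 2
Order in H2: 2

2


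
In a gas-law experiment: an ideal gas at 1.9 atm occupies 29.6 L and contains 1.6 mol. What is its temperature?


PV = nRT  (R = 0.08206 L·atm/(mol·K))
T = PV/(nR) = 1.9×29.6/(1.6×0.08206)
= 56.24/0.131296
= 428.35 K

428.35 K


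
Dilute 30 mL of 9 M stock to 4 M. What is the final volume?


C1V1 = C2V2
9 × 30 = 4 × V2
V2 = 270/4 = 67.5 mL

67.5 mL


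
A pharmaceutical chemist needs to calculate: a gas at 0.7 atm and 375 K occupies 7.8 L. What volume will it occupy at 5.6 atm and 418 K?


P1V1/T1 = P2V2/T2
V2 = P1V1T2/(T1P2)
= 0.7×7.8×418/(375×5.6)
= 1.087 L

1.087 L


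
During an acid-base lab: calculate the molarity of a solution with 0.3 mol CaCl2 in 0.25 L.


M = n/V = 0.3/0.25 = 1.200 mol/L

1.200 M


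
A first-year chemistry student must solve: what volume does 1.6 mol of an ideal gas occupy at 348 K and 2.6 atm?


PV = nRT  (R = 0.08206 L·atm/(mol·K))
V = nRT/P = 1.6×0.08206×348/2.6
= 17.573 L

17.573 L


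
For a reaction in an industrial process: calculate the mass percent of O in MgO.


M(MgO) = 1×24.31 + 1×16.0 = 40.31 g/mol
Mass of O = 1 × 16.0 = 16.00 g/mol
% O = 16.00/40.31 × 100 = 39.69%

39.69%


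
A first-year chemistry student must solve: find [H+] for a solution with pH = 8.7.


[H+] = 10^(-pH) = 10^(-8.7)
= 2.0×10^-9 M

2.0×10^-9 M


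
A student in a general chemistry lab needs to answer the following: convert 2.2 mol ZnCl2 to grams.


M(ZnCl2) = 136.28 g/mol
mass = n × M = 2.2 × 136.28 = 299.82 g

299.82 g


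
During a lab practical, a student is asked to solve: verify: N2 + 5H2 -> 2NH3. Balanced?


Equation: N2 + 5H2 -> 2NH3
Check atoms: H: 10≠6, N: 2=2
Not balanced

No, not balanced


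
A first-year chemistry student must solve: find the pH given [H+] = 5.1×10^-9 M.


pH = -log10([H+]) = -log10(5.1×10^-9)
= 9 - log10(5.1)
= 9 - 0.71
= 8.29

8.29


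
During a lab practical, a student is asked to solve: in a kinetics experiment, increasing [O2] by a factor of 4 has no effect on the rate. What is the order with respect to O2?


rate ∝ [O2]^n
rate ∝ [O2]^0
Order in O2: 0

0


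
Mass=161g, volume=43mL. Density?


ρ = mass/volume
= 161/43
= 3.744 g/mL

3.744 g/mL


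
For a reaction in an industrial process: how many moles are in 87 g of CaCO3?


M(CaCO3) = 100.09 g/mol
n = mass/M = 87/100.09 = 0.8692 mol

0.8692 mol


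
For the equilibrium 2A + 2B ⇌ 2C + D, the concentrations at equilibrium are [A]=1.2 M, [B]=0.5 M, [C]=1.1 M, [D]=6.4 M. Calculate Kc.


Kc = [C]^2[D]/([A]^2[B]^2)
= (1.1^2 × 6.4^1)/(1.2^2 × 0.5^2)
= 7.744/0.36
= 21.51

21.51


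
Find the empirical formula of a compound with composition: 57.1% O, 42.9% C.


Assume 100 g sample. Moles of each element:
  O: 57.1/16.0 = 3.569 mol
  C: 42.9/12.01 = 3.572 mol
Divide by smallest (3.569):
  O: 3.569/3.569 = 1.0
  C: 3.572/3.569 = 1.0
Empirical formula: CO

CO


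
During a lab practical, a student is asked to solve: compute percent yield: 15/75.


% yield = actual/theoretical × 100
= 15/75 × 100
= 20.0%

20.0%


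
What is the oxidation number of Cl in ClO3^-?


x + 3(-2) = -1, so x = +5
Oxidation number: +5

+5


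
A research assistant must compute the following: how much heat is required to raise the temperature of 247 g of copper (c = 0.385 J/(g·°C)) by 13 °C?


q = mcΔT = 247 × 0.385 × 13
= 1236.24 J

1236.24 J


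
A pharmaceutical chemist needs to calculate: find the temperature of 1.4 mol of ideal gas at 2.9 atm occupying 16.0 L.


PV = nRT  (R = 0.08206 L·atm/(mol·K))
T = PV/(nR) = 2.9×16.0/(1.4×0.08206)
= 46.40/0.114884
= 403.89 K

403.89 K


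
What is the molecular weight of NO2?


M(NO2) = 1×14.01 + 2×16.0
= 14.01 + 32.0
= 46.01 g/mol

46.01 g/mol


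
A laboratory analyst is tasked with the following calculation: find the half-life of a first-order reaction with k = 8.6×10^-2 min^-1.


t½ = ln2/k = 0.693147/(8.6×10^-2 min^-1)
= 8.060 min

8.060 min


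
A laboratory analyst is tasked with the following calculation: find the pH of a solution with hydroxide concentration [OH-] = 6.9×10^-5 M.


pOH = -log10([OH-]) = -log10(6.9×10^-5)
= 5 - log10(6.9) = 4.16
pH = 14 - pOH = 14 - 4.16 = 9.84

9.84


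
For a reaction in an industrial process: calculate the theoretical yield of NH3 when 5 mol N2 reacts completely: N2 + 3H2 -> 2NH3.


Mole ratio NH3:N2 = 2:1
n(NH3) = 5 × 2/1 = 10.000 mol
mass = 10.000 × 17.03 = 170.3 g

170.3 g


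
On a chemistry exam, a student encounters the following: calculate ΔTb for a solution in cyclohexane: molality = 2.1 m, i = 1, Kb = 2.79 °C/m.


ΔTb = Kb × m × i
= 2.79 × 2.1 × 1
= 5.859 °C

5.859 °C


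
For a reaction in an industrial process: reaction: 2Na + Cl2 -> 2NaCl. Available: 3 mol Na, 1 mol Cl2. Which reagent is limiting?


Mole ratio available / coefficient:
  Na: 3/2 = 1.500
  Cl2: 1/1 = 1.000
Smaller ratio is limiting.

Cl2


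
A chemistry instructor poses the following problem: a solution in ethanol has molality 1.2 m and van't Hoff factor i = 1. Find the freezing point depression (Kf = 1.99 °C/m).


ΔTf = Kf × m × i
= 1.99 × 1.2 × 1
= 2.388 °C

2.388 °C


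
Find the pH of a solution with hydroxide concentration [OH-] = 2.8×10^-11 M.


pOH = -log10([OH-]) = -log10(2.8×10^-11)
= 11 - log10(2.8) = 10.55
pH = 14 - pOH = 14 - 10.55 = 3.45

3.45


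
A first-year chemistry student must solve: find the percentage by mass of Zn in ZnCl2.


M(ZnCl2) = 1×65.38 + 2×35.45 = 136.28 g/mol
Mass of Zn = 1 × 65.38 = 65.38 g/mol
% Zn = 65.38/136.28 × 100 = 47.97%

47.97%


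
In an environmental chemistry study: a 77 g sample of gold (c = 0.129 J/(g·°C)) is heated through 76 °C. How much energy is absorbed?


q = mcΔT = 77 × 0.129 × 76
= 754.91 J

754.91 J


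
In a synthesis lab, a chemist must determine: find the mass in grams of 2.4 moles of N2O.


M(N2O) = 44.02 g/mol
mass = n × M = 2.4 × 44.02 = 105.65 g

105.65 g


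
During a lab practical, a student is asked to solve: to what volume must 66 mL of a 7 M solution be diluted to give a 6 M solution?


C1V1 = C2V2
7 × 66 = 6 × V2
V2 = 462/6 = 77.0 mL

77.0 mL


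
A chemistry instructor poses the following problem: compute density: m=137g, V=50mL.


ρ = mass/volume
= 137/50
= 2.74 g/mL

2.74 g/mL


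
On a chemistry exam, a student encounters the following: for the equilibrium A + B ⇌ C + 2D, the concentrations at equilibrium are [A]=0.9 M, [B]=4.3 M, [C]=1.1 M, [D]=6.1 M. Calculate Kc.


Kc = [C][D]^2/([A][B])
= (1.1^1 × 6.1^2)/(0.9^1 × 4.3^1)
= 40.931/3.87
= 10.58

10.58


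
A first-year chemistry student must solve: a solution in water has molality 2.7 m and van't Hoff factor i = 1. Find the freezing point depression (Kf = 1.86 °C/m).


ΔTf = Kf × m × i
= 1.86 × 2.7 × 1
= 5.022 °C

5.022 °C


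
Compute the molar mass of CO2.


M(CO2) = 1×12.01 + 2×16.0
= 12.01 + 32.0
= 44.01 g/mol

44.01 g/mol


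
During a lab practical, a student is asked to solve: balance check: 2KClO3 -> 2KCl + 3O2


Equation: 2KClO3 -> 2KCl + 3O2
Check atoms: Cl: 2=2, K: 2=2, O: 6=6
Balanced

Yes, balanced


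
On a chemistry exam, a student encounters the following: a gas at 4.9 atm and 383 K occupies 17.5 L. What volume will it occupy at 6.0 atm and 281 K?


P1V1/T1 = P2V2/T2
V2 = P1V1T2/(T1P2)
= 4.9×17.5×281/(383×6.0)
= 10.486 L

10.486 L


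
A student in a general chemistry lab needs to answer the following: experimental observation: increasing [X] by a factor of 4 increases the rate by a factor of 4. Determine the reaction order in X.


rate ∝ [X]^n
4^n = 4 → n = 1
Order in X: 1

1


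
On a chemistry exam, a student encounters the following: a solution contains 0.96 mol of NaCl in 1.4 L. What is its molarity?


M = n/V = 0.96/1.4 = 0.686 mol/L

0.686 M


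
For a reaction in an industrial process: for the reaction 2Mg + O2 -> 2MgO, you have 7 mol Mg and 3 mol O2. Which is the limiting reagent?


Mole ratio available / coefficient:
  Mg: 7/2 = 3.500
  O2: 3/1 = 3.000
Smaller ratio is limiting.

O2


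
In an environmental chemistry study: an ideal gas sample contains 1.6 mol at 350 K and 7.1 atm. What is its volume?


PV = nRT  (R = 0.08206 L·atm/(mol·K))
V = nRT/P = 1.6×0.08206×350/7.1
= 6.472 L

6.472 L


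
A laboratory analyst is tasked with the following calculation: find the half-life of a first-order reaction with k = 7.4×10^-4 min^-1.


t½ = ln2/k = 0.693147/(7.4×10^-4 min^-1)
= 936.7 min

936.7 min


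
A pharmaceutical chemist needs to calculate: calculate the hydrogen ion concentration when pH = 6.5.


[H+] = 10^(-pH) = 10^(-6.5)
= 3.16×10^-7 M

3.16×10^-7 M


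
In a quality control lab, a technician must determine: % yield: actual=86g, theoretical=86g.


% yield = actual/theoretical × 100
= 86/86 × 100
= 100.0%

100.0%


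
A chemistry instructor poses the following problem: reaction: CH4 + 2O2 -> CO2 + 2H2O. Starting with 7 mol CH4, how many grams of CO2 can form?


Mole ratio CO2:CH4 = 1:1
n(CO2) = 7 × 1/1 = 7.000 mol
mass = 7.000 × 44.01 = 308.07 g

308.07 g


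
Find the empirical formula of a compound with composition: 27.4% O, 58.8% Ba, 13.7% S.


Assume 100 g sample. Moles of each element:
  O: 27.4/16.0 = 1.712 mol
  Ba: 58.8/137.33 = 0.428 mol
  S: 13.7/32.07 = 0.427 mol
Divide by smallest (0.427):
  O: 1.712/0.427 = 4.01
  Ba: 0.428/0.427 = 1.0
  S: 0.427/0.427 = 1.0
Empirical formula: BaSO4

BaSO4


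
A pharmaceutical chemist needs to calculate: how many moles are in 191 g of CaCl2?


M(CaCl2) = 110.98 g/mol
n = mass/M = 191/110.98 = 1.721 mol

1.721 mol


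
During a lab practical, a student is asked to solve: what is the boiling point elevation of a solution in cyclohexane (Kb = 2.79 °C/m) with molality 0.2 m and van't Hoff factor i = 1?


ΔTb = Kb × m × i
= 2.79 × 0.2 × 1
= 0.558 °C

0.558 °C


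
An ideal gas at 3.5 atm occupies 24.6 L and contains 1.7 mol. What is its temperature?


PV = nRT  (R = 0.08206 L·atm/(mol·K))
T = PV/(nR) = 3.5×24.6/(1.7×0.08206)
= 86.10/0.139502
= 617.20 K

617.20 K


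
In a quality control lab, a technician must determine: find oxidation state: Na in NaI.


Group 1 metal: +1
Oxidation number: +1

+1


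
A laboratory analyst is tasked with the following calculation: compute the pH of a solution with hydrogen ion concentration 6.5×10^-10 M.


pH = -log10([H+]) = -log10(6.5×10^-10)
= 10 - log10(6.5)
= 10 - 0.81
= 9.19

9.19


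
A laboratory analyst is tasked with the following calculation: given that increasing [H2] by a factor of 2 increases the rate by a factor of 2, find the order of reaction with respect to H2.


rate ∝ [H2]^n
2^n = 2 → n = 1
Order in H2: 1

1


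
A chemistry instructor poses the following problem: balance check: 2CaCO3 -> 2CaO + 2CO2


Equation: 2CaCO3 -> 2CaO + 2CO2
Check atoms: C: 2=2, Ca: 2=2, O: 6=6
Balanced

Yes, balanced


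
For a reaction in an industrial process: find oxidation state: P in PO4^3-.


x + 4(-2) = -3, so x = +5
Oxidation number: +5

+5


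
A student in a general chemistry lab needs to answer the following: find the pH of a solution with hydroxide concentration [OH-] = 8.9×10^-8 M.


pOH = -log10([OH-]) = -log10(8.9×10^-8)
= 8 - log10(8.9) = 7.05
pH = 14 - pOH = 14 - 7.05 = 6.95

6.95


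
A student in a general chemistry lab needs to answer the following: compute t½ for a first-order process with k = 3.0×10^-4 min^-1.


t½ = ln2/k = 0.693147/(3.0×10^-4 min^-1)
= 2310 min

2310 min


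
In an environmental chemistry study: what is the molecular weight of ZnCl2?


M(ZnCl2) = 1×65.38 + 2×35.45
= 65.38 + 70.9
= 136.28 g/mol

136.28 g/mol


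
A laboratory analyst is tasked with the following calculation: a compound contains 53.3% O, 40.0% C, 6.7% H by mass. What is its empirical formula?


Assume 100 g sample. Moles of each element:
  O: 53.3/16.0 = 3.331 mol
  C: 40.0/12.01 = 3.331 mol
  H: 6.7/1.008 = 6.647 mol
Divide by smallest (3.331):
  O: 3.331/3.331 = 1.0
  C: 3.331/3.331 = 1.0
  H: 6.647/3.331 = 2.0
Empirical formula: CH2O

CH2O


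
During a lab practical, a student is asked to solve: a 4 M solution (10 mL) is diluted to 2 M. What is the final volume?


C1V1 = C2V2
4 × 10 = 2 × V2
V2 = 40/2 = 20.0 mL

20.0 mL


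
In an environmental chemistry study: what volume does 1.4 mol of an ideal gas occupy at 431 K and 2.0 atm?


PV = nRT  (R = 0.08206 L·atm/(mol·K))
V = nRT/P = 1.4×0.08206×431/2.0
= 24.758 L

24.758 L


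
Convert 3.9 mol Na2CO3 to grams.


M(Na2CO3) = 105.99 g/mol
mass = n × M = 3.9 × 105.99 = 413.36 g

413.36 g


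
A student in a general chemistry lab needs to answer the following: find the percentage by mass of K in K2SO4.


M(K2SO4) = 2×39.1 + 1×32.07 + 4×16.0 = 174.27 g/mol
Mass of K = 2 × 39.1 = 78.20 g/mol
% K = 78.20/174.27 × 100 = 44.87%

44.87%


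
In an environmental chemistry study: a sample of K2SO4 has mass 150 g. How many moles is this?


M(K2SO4) = 174.27 g/mol
n = mass/M = 150/174.27 = 0.8607 mol

0.8607 mol


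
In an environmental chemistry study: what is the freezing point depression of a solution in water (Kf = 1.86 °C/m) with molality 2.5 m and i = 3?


ΔTf = Kf × m × i
= 1.86 × 2.5 × 3
= 13.95 °C

13.95 °C


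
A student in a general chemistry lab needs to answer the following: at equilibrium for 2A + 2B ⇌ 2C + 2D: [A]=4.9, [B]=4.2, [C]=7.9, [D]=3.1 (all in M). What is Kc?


Kc = [C]^2[D]^2/([A]^2[B]^2)
= (7.9^2 × 3.1^2)/(4.9^2 × 4.2^2)
= 599.7601/423.5364
= 1.416

1.416


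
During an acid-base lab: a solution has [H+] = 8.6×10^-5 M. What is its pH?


pH = -log10([H+]) = -log10(8.6×10^-5)
= 5 - log10(8.6)
= 5 - 0.93
= 4.07

4.07


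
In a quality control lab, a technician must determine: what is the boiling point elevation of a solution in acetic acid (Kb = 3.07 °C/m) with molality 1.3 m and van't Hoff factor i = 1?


ΔTb = Kb × m × i
= 3.07 × 1.3 × 1
= 3.991 °C

3.991 °C


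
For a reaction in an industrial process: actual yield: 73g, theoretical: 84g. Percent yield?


% yield = actual/theoretical × 100
= 73/84 × 100
= 86.9%

86.9%


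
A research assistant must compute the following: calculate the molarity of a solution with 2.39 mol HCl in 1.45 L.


M = n/V = 2.39/1.45 = 1.648 mol/L

1.648 M


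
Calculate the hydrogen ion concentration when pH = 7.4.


[H+] = 10^(-pH) = 10^(-7.4)
= 3.98×10^-8 M

3.98×10^-8 M


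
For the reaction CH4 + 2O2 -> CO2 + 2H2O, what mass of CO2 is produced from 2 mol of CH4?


Mole ratio CO2:CH4 = 1:1
n(CO2) = 2 × 1/1 = 2.000 mol
mass = 2.000 × 44.01 = 88.02 g

88.02 g


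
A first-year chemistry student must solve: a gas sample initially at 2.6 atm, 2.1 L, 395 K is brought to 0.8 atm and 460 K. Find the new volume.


P1V1/T1 = P2V2/T2
V2 = P1V1T2/(T1P2)
= 2.6×2.1×460/(395×0.8)
= 7.948 L

7.948 L


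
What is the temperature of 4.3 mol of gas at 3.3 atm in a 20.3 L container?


PV = nRT  (R = 0.08206 L·atm/(mol·K))
T = PV/(nR) = 3.3×20.3/(4.3×0.08206)
= 66.99/0.352858
= 189.85 K

189.85 K


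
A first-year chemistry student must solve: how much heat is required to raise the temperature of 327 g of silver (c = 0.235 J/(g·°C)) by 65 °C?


q = mcΔT = 327 × 0.235 × 65
= 4994.93 J

4994.93 J


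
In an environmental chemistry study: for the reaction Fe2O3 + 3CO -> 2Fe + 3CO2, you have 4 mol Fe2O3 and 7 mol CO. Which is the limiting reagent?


Mole ratio available / coefficient:
  Fe2O3: 4/1 = 4.000
  CO: 7/3 = 2.333
Smaller ratio is limiting.

CO


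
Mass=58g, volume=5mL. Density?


ρ = mass/volume
= 58/5
= 11.6 g/mL

11.6 g/mL


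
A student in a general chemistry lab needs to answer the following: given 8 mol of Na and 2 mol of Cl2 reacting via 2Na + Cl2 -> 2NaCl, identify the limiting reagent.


Mole ratio available / coefficient:
  Na: 8/2 = 4.000
  Cl2: 2/1 = 2.000
Smaller ratio is limiting.

Cl2


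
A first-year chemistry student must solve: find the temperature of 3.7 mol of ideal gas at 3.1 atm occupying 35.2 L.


PV = nRT  (R = 0.08206 L·atm/(mol·K))
T = PV/(nR) = 3.1×35.2/(3.7×0.08206)
= 109.12/0.303622
= 359.39 K

359.39 K


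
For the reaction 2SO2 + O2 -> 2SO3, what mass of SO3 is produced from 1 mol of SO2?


Mole ratio SO3:SO2 = 2:2
n(SO3) = 1 × 2/2 = 1.000 mol
mass = 1.000 × 80.07 = 80.07 g

80.07 g


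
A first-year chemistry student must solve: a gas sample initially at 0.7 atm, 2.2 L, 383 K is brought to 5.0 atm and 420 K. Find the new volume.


P1V1/T1 = P2V2/T2
V2 = P1V1T2/(T1P2)
= 0.7×2.2×420/(383×5.0)
= 0.338 L

0.338 L
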